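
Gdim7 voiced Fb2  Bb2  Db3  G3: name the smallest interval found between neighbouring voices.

Adjacent intervals: Fb2→Bb2 = augmented fourth; Bb2→Db3 = minor third; Db3→G3 = augmented fourth.
The smallest is Bb2 to Db3, a minor third (3 semitones).

minor third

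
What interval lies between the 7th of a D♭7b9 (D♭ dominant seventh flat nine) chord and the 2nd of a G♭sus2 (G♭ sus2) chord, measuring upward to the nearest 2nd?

major sixth

D♭7b9 (D♭ dominant seventh flat nine) has C♭ as its 7th, and G♭sus2 (G♭ sus2) has A♭ as its 2nd.
C♭ up to A♭ spans 6 letter names and 9 semitones — a major sixth.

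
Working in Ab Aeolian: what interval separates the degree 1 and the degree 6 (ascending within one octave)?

Spelling Ab Aeolian: Ab Bb Cb Db Eb Fb Gb.
The degree 1 is Ab and the degree 6 is Fb.
6 letter names make it a sixth; at 8 semitones (a half step narrower than major) the quality is minor.

minor 6th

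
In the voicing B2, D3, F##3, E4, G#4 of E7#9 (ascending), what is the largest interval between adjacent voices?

diminished 7th

Adjacent intervals: B2→D3 = minor third; D3→F##3 = augmented third; F##3→E4 = diminished seventh; E4→G#4 = major third.
The largest is F##3 to E4, a diminished seventh (9 semitones).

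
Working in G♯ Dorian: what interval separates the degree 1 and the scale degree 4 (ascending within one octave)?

perfect 4th

G♯ dorian: G♯ A♯ B C♯ D♯ E♯ F♯.
Degree 1 = G♯; 4th scale degree = C♯.
G♯ up to C♯ spans 4 letter names and 5 semitones — a perfect fourth.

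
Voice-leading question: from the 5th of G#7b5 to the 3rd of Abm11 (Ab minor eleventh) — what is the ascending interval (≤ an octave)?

diminished seventh

G#7b5 has D as its 5th, and Abm11 (Ab minor eleventh) has Cb as its 3rd.
D up to Cb is 9 semitones, a whole step narrower than a major seventh, so the interval is diminished.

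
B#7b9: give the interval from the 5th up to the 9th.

d5

B#7b9 (B# dominant seventh flat nine) is spelled B#-D##-F##-A#-C#.
5th = F##; 9th = C#.
5 letter names make it a fifth; at 6 semitones (a half step narrower than perfect) the quality is diminished.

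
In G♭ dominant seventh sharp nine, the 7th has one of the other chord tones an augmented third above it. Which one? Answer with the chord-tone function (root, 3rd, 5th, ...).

G♭7#9 is spelled G♭-B♭-D♭-F♭-A.
The 7th is F♭. An augmented third above F♭ is A.
A is the chord's 9th.

9th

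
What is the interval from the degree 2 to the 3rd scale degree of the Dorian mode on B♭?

m2

The scale runs B♭ C D♭ E♭ F G A♭.
So we need the interval from C up to D♭.
C up to D♭ is 1 semitone, a half step narrower than a major second, so the interval is minor.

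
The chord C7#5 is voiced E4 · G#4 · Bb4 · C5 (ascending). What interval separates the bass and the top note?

minor sixth

The outer voices are E4 and C5.
E up to C is 8 semitones, a half step narrower than a major sixth, so the interval is minor.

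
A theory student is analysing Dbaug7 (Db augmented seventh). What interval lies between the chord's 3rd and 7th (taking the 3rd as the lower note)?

diminished fifth

Dbaug7 (Db augmented seventh) is spelled Db–F–A–Cb.
That puts F below Cb.
From F to Cb: 6 semitones over a fifth = diminished.
This 3–7 tritone is the characteristic tension at the heart of the dominant sound.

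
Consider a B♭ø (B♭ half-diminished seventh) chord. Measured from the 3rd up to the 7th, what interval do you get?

perfect 5th

B♭ half-diminished seventh is spelled B♭, D♭, F♭, A♭.
That puts D♭ below A♭.
Counting 5 letters and 7 half steps from D♭ gives a perfect fifth.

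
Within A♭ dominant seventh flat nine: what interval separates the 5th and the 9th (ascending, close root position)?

Spelling the chord: A♭–C–E♭–G♭–B𝄫.
So we need the interval from E♭ up to B𝄫.
5 letter names make it a fifth; at 6 semitones (a half step narrower than perfect) the quality is diminished.

diminished fifth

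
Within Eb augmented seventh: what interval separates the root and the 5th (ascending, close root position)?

Eb+7 (Eb augmented seventh): Eb–G–B–Db.
The root is Eb and the 5th is B.
From Eb to B: 8 semitones over a fifth = augmented.

augmented 5th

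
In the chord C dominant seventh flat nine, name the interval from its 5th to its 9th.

C7b9 (C dominant seventh flat nine): C-E-G-Bb-Db.
5th = G; 9th = Db.
5 letter names make it a fifth; at 6 semitones (a half step narrower than perfect) the quality is diminished.

diminished 5th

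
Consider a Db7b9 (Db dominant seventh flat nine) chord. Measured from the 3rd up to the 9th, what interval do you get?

Spelling the chord: Db–F–Ab–Cb–Ebb.
3rd = F; 9th = Ebb.
From F to Ebb: 9 semitones over a seventh = diminished.

diminished seventh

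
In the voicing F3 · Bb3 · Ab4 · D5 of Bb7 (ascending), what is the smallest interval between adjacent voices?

Adjacent intervals: F3→Bb3 = perfect fourth; Bb3→Ab4 = minor seventh; Ab4→D5 = augmented fourth.
The smallest is F3 to Bb3, a perfect fourth (5 semitones).

perfect fourth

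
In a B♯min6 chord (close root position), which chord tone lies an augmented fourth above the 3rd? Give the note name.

The chord tones of B♯min6 are B♯-D♯-F𝄪-G𝄪.
The 3rd is D♯. An augmented fourth above D♯ is G𝄪.
G𝄪 is the chord's 6th.

G##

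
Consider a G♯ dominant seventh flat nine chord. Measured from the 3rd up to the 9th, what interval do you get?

G♯7b9: G♯–B♯–D♯–F♯–A.
3rd = B♯; 9th = A.
B♯ up to A is 9 semitones, a whole step narrower than a major seventh, so the interval is diminished.

d7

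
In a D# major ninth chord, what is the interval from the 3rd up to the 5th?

m3

Spelling the chord: D#-F##-A#-C##-E#.
3rd = F##; 5th = A#.
F## up to A# is 3 semitones, a half step narrower than a major third, so the interval is minor.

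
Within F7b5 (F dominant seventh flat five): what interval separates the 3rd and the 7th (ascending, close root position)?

diminished 5th

F7b5 (F dominant seventh flat five) is spelled F A Cb Eb.
The 3rd is A and the 7th is Eb.
A up to Eb is 6 semitones, a half step narrower than a perfect fifth, so the interval is diminished.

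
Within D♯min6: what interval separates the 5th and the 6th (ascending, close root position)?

major 2nd

The chord tones of D♯ minor sixth are D♯ F♯ A♯ B♯.
That puts A♯ below B♯.
A♯ up to B♯ spans 2 letter names and 2 semitones — a major second.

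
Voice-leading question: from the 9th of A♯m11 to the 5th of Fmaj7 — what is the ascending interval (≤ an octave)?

d2

A♯m11 has B♯ as its 9th, and Fmaj7 has C as its 5th.
B♯ up to C is 0 semitones, a whole step narrower than a major second, so the interval is diminished.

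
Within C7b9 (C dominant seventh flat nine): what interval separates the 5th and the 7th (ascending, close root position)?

The chord tones of C7b9 are C, E, G, B♭, D♭.
That puts G below B♭.
G up to B♭ is 3 semitones, a half step narrower than a major third, so the interval is minor.

minor third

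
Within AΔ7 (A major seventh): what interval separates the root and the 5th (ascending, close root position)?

perfect fifth

Amaj7: A-C♯-E-G♯.
So we need the interval from A up to E.
Counting 5 letters and 7 half steps from A gives a perfect fifth.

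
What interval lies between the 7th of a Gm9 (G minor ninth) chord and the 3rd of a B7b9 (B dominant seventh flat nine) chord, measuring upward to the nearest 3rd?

The 7th of Gm9 (G minor ninth) is F; the 3rd of B7b9 (B dominant seventh flat nine) is D♯.
6 letter names make it a sixth; at 10 semitones (a half step wider than major) the quality is augmented.

augmented sixth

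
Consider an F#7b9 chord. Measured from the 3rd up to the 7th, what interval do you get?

F#7b9 (F# dominant seventh flat nine) is spelled F#, A#, C#, E, G.
So we need the interval from A# up to E.
From A# to E: 6 semitones over a fifth = diminished.
This 3–7 tritone is the characteristic tension at the heart of the dominant sound.

d5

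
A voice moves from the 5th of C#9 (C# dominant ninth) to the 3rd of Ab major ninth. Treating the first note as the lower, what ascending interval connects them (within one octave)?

The 5th of C#9 (C# dominant ninth) is G#; the 3rd of Ab major ninth is C.
From G# to C: 4 semitones over a fourth = diminished.

d4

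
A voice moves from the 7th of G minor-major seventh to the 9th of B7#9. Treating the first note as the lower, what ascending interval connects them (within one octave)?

G minor-major seventh has F# as its 7th, and B7#9 has C## as its 9th.
From F# to C##: 8 semitones over a fifth = augmented.

augmented 5th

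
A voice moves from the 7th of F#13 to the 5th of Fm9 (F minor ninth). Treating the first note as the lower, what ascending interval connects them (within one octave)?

minor sixth

The 7th of F#13 is E; the 5th of Fm9 (F minor ninth) is C.
E up to C is 8 semitones, a half step narrower than a major sixth, so the interval is minor.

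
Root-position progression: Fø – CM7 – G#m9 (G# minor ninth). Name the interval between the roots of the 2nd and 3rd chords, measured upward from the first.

A5

The roots are C and G#.
From C to G#: 8 semitones over a fifth = augmented.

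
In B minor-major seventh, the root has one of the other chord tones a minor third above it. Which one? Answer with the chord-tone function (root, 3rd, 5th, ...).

3rd

Bm(maj7): B D F# A#.
The root is B. A minor third above B is D.
D is the chord's 3rd.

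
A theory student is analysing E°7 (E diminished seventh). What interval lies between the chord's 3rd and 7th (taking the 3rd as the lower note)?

diminished 5th

Edim7 (E diminished seventh) is spelled E, G, B♭, D♭.
3rd = G; 7th = D♭.
G up to D♭ is 6 semitones, a half step narrower than a perfect fifth, so the interval is diminished.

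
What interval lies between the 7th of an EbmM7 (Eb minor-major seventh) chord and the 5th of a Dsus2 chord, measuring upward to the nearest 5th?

perfect 5th

The 7th of EbmM7 (Eb minor-major seventh) is D; the 5th of Dsus2 is A.
Counting 5 letters and 7 half steps from D gives a perfect fifth.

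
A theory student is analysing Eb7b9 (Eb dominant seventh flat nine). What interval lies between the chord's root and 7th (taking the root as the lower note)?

Eb7b9: Eb G Bb Db Fb.
So we need the interval from Eb up to Db.
7 letter names make it a seventh; at 10 semitones (a half step narrower than major) the quality is minor.

minor 7th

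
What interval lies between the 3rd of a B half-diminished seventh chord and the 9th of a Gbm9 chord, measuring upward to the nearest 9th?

diminished fifth

B half-diminished seventh has D as its 3rd, and Gbm9 has Ab as its 9th.
5 letter names make it a fifth; at 6 semitones (a half step narrower than perfect) the quality is diminished.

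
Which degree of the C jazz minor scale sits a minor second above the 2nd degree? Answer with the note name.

The scale is C D Eb F G A B.
The 2nd degree is D; a minor second above that is Eb — scale degree 3.

Eb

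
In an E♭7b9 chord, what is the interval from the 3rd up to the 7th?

diminished 5th

E♭7b9: E♭ G B♭ D♭ F♭.
That puts G below D♭.
From G to D♭: 6 semitones over a fifth = diminished.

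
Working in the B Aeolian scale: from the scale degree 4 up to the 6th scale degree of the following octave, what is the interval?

The scale runs B C# D E F# G A.
That puts E below G.
10 letter names make it a tenth; at 15 semitones (a half step narrower than major) the quality is minor.

minor 10th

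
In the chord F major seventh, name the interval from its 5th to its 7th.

FM7 (F major seventh): F, A, C, E.
The 5th is C and the 7th is E.
C up to E spans 3 letter names and 4 semitones — a major third.

major 3rd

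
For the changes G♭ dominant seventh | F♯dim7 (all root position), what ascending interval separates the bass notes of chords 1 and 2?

The roots are G♭ and F♯.
From G♭ to F♯: 12 semitones over a seventh = augmented.

augmented 7th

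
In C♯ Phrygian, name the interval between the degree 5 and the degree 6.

minor 2nd

Spelling C♯ Phrygian: C♯ D E F♯ G♯ A B.
The degree 5 is G♯ and the 6th degree is A.
From G♯ to A: 1 semitone over a second = minor.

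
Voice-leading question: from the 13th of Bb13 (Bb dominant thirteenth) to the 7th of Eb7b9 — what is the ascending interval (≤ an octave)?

Bb13 (Bb dominant thirteenth) has G as its 13th, and Eb7b9 has Db as its 7th.
5 letter names make it a fifth; at 6 semitones (a half step narrower than perfect) the quality is diminished.

diminished fifth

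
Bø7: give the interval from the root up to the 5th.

B half-diminished seventh is spelled B, D, F, A.
So we need the interval from B up to F.
B up to F is 6 semitones, a half step narrower than a perfect fifth, so the interval is diminished.

diminished fifth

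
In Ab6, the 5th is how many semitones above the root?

7

Ab6 is spelled Ab, C, Eb, F.
Ab to Eb is a perfect fifth: 7 semitones.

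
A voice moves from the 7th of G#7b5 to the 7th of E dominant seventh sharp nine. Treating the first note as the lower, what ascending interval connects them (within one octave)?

G#7b5 has F# as its 7th, and E dominant seventh sharp nine has D as its 7th.
6 letter names make it a sixth; at 8 semitones (a half step narrower than major) the quality is minor.

m6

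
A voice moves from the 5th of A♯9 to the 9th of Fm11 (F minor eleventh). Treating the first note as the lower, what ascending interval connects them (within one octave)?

A♯9 has E♯ as its 5th, and Fm11 (F minor eleventh) has G as its 9th.
From E♯ to G: 2 semitones over a third = diminished.

diminished third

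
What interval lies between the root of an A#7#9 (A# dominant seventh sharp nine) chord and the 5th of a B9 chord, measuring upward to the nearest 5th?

A#7#9 (A# dominant seventh sharp nine) has A# as its root, and B9 has F# as its 5th.
6 letter names make it a sixth; at 8 semitones (a half step narrower than major) the quality is minor.

minor sixth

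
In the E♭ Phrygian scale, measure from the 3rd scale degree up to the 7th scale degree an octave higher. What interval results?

The scale runs E♭ F♭ G♭ A♭ B♭ C♭ D♭.
That puts G♭ below D♭.
G♭ up to D♭ spans 12 letter names and 19 semitones — a perfect twelfth.

perfect 12th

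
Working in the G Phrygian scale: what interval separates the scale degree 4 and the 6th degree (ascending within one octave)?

The scale runs G A♭ B♭ C D E♭ F.
So we need the interval from C up to E♭.
3 letter names make it a third; at 3 semitones (a half step narrower than major) the quality is minor.

minor third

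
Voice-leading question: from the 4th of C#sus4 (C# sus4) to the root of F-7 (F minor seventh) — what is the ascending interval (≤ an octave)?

C#sus4 (C# sus4) has F# as its 4th, and F-7 (F minor seventh) has F as its root.
From F# to F: 11 semitones over an octave = diminished.

diminished octave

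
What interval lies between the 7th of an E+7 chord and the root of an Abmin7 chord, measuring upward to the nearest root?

E+7 has D as its 7th, and Abmin7 has Ab as its root.
D up to Ab is 6 semitones, a half step narrower than a perfect fifth, so the interval is diminished.

diminished fifth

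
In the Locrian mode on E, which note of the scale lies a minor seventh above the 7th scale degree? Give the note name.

The scale is E F G A Bb C D.
The 7th scale degree is D; a minor seventh above that is C — scale degree 6.

C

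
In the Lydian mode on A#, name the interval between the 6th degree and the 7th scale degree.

major second

The scale runs A# B# C## D## E# F## G##.
The 6th degree is F## and the 7th scale degree is G##.
From F## to G## is 2 semitones, exactly the major second.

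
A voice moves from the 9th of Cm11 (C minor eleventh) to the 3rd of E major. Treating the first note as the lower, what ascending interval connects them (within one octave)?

augmented 4th

Cm11 (C minor eleventh) has D as its 9th, and E major has G# as its 3rd.
D up to G# is 6 semitones, a half step wider than a perfect fourth, so the interval is augmented.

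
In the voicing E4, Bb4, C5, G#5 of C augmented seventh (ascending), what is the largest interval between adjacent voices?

Adjacent intervals: E4→Bb4 = diminished fifth; Bb4→C5 = major second; C5→G#5 = augmented fifth.
The largest is C5 to G#5, an augmented fifth (8 semitones).

augmented fifth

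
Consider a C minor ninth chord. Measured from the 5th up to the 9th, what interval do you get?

perfect fifth

Spelling the chord: C-Eb-G-Bb-D.
That puts G below D.
G up to D spans 5 letter names and 7 semitones — a perfect fifth.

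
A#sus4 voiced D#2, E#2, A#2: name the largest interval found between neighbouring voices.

perfect 4th

Adjacent intervals: D#2→E#2 = major second; E#2→A#2 = perfect fourth.
The largest is E#2 to A#2, a perfect fourth (5 semitones).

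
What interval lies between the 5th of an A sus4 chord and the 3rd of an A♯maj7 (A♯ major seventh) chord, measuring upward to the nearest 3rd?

The 5th of A sus4 is E; the 3rd of A♯maj7 (A♯ major seventh) is C𝄪.
E up to C𝄪 is 10 semitones, a half step wider than a major sixth, so the interval is augmented.

augmented sixth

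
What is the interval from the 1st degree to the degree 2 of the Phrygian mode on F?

Spelling the Phrygian mode on F: F Gb Ab Bb C Db Eb.
That puts F below Gb.
F up to Gb is 1 semitone, a half step narrower than a major second, so the interval is minor.

minor 2nd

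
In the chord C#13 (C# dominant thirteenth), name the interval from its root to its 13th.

major 13th

C#13 is spelled C#-E#-G#-B-D#-A#.
The root is C# and the 13th is A#.
Counting 13 letters and 21 half steps from C# gives a major thirteenth.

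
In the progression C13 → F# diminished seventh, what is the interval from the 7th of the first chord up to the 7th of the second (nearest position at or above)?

perfect fourth

The 7th of C13 is Bb; the 7th of F# diminished seventh is Eb.
From Bb to Eb is 5 semitones, exactly the perfect fourth.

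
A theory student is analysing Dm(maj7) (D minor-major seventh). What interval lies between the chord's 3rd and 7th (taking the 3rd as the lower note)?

augmented 5th

DmM7: D-F-A-C#.
3rd = F; 7th = C#.
5 letter names make it a fifth; at 8 semitones (a half step wider than perfect) the quality is augmented.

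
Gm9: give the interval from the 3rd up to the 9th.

M7

The chord tones of G minor ninth are G B♭ D F A.
That puts B♭ below A.
B♭ up to A spans 7 letter names and 11 semitones — a major seventh.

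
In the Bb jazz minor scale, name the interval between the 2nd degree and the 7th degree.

Bb melodic minor: Bb C Db Eb F G A.
The 2nd degree is C and the 7th scale degree is A.
Counting 6 letters and 9 half steps from C gives a major sixth.

major sixth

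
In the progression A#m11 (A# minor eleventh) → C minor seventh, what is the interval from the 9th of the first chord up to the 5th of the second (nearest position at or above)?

diminished 6th

The 9th of A#m11 (A# minor eleventh) is B#; the 5th of C minor seventh is G.
From B# to G: 7 semitones over a sixth = diminished.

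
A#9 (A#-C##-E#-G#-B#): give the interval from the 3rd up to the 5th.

minor third

The 3rd is C## and the 5th is E#.
From C## to E#: 3 semitones over a third = minor.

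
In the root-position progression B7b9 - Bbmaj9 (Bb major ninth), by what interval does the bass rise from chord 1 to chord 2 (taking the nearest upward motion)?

diminished octave

The roots are B and Bb.
8 letter names make it an octave; at 11 semitones (a half step narrower than perfect) the quality is diminished.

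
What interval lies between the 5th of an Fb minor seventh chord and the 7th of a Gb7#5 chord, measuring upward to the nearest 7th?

Fb minor seventh has Cb as its 5th, and Gb7#5 has Fb as its 7th.
Counting 4 letters and 5 half steps from Cb gives a perfect fourth.

perfect fourth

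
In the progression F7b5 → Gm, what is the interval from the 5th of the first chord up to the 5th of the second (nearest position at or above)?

The 5th of F7b5 is Cb; the 5th of Gm is D.
Cb up to D is 3 semitones, a half step wider than a major second, so the interval is augmented.

augmented second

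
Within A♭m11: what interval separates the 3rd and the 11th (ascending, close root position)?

A♭m11 (A♭ minor eleventh): A♭, C♭, E♭, G♭, B♭, D♭.
So we need the interval from C♭ up to D♭.
From C♭ to D♭ is 14 semitones, exactly the major ninth.

major ninth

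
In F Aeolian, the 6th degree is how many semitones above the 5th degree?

1

The scale is F G Ab Bb C Db Eb.
C up to Db is a minor second — 1 semitone.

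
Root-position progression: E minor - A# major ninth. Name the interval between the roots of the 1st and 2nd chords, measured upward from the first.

A4

The roots are E and A#.
4 letter names make it a fourth; at 6 semitones (a half step wider than perfect) the quality is augmented.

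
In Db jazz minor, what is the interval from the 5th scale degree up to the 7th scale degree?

Spelling Db jazz minor: Db Eb Fb Gb Ab Bb C.
That puts Ab below C.
Counting 3 letters and 4 half steps from Ab gives a major third.

major third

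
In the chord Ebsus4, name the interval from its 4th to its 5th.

Spelling the chord: Eb Ab Bb.
The 4th is Ab and the 5th is Bb.
Ab up to Bb spans 2 letter names and 2 semitones — a major second.

major second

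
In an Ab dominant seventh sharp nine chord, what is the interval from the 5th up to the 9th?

Ab dominant seventh sharp nine: Ab C Eb Gb B.
5th = Eb; 9th = B.
From Eb to B: 8 semitones over a fifth = augmented.

augmented fifth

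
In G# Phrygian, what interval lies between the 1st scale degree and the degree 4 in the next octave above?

Spelling G# Phrygian: G# A B C# D# E F#.
The 1st scale degree is G# and the 4th scale degree (up an octave) is C#.
From G# to C# is 17 semitones, exactly the perfect eleventh.

perfect eleventh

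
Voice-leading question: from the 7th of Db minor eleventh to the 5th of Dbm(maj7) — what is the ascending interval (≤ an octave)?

major 6th

Db minor eleventh has Cb as its 7th, and Dbm(maj7) has Ab as its 5th.
Cb up to Ab spans 6 letter names and 9 semitones — a major sixth.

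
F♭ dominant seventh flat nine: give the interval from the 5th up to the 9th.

The chord tones of F♭7b9 (F♭ dominant seventh flat nine) are F♭ A♭ C♭ E𝄫 G𝄫.
The 5th is C♭ and the 9th is G𝄫.
From C♭ to G𝄫: 6 semitones over a fifth = diminished.

diminished fifth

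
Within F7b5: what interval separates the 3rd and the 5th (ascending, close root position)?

The chord tones of F dominant seventh flat five are F–A–Cb–Eb.
That puts A below Cb.
3 letter names make it a third; at 2 semitones (a whole step narrower than major) the quality is diminished.

diminished 3rd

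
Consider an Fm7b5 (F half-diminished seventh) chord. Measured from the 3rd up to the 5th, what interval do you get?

minor third

Spelling the chord: F–Ab–Cb–Eb.
3rd = Ab; 5th = Cb.
From Ab to Cb: 3 semitones over a third = minor.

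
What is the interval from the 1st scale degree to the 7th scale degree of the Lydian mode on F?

major seventh

F lydian: F G A B C D E.
So we need the interval from F up to E.
Counting 7 letters and 11 half steps from F gives a major seventh.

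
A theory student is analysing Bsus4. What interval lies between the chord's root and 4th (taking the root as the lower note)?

perfect fourth

Spelling the chord: B-E-F#.
The root is B and the 4th is E.
B up to E spans 4 letter names and 5 semitones — a perfect fourth.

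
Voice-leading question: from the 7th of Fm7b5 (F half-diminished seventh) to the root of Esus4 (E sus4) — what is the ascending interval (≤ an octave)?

The 7th of Fm7b5 (F half-diminished seventh) is E♭; the root of Esus4 (E sus4) is E.
1 letter names make it a unison; at 1 semitone (a half step wider than perfect) the quality is augmented.

augmented 1st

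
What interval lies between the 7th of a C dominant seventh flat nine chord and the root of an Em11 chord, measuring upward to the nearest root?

augmented fourth

The 7th of C dominant seventh flat nine is Bb; the root of Em11 is E.
4 letter names make it a fourth; at 6 semitones (a half step wider than perfect) the quality is augmented.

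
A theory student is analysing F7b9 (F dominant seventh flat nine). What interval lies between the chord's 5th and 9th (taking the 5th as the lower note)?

diminished fifth

F7b9 (F dominant seventh flat nine) is spelled F-A-C-Eb-Gb.
The 5th is C and the 9th is Gb.
From C to Gb: 6 semitones over a fifth = diminished.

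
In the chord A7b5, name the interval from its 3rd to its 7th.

A7b5 (A dominant seventh flat five): A, C#, Eb, G.
The 3rd is C# and the 7th is G.
5 letter names make it a fifth; at 6 semitones (a half step narrower than perfect) the quality is diminished.

diminished 5th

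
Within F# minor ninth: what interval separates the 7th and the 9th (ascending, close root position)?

F#min9 (F# minor ninth) is spelled F# A C# E G#.
That puts E below G#.
Counting 3 letters and 4 half steps from E gives a major third.

major third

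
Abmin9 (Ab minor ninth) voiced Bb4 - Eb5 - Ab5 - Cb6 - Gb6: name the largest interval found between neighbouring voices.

P5

Adjacent intervals: Bb4→Eb5 = perfect fourth; Eb5→Ab5 = perfect fourth; Ab5→Cb6 = minor third; Cb6→Gb6 = perfect fifth.
The largest is Cb6 to Gb6, a perfect fifth (7 semitones).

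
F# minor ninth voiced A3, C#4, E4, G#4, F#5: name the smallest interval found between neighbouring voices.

Adjacent intervals: A3→C#4 = major third; C#4→E4 = minor third; E4→G#4 = major third; G#4→F#5 = minor seventh.
The smallest is C#4 to E4, a minor third (3 semitones).

minor third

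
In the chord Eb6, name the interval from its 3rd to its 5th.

Eb6: Eb-G-Bb-C.
The 3rd is G and the 5th is Bb.
G up to Bb is 3 semitones, a half step narrower than a major third, so the interval is minor.

m3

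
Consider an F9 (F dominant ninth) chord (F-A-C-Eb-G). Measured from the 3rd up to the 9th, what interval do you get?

The 3rd is A and the 9th is G.
From A to G: 10 semitones over a seventh = minor.

minor seventh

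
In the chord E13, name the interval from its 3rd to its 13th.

P11

E13 (E dominant thirteenth): E–G#–B–D–F#–C#.
The 3rd is G# and the 13th is C#.
G# up to C# spans 11 letter names and 17 semitones — a perfect eleventh.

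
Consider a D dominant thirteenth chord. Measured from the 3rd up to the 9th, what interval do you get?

D13 (D dominant thirteenth) is spelled D F# A C E B.
3rd = F#; 9th = E.
From F# to E: 10 semitones over a seventh = minor.

minor 7th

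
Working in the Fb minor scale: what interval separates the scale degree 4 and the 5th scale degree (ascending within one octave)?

major 2nd

Fb natural minor: Fb Gb Abb Bbb Cb Dbb Ebb.
That puts Bbb below Cb.
Counting 2 letters and 2 half steps from Bbb gives a major second.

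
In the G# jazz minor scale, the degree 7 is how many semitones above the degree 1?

11

The scale is G# A# B C# D# E# F##.
G# up to F## is a major seventh — 11 semitones.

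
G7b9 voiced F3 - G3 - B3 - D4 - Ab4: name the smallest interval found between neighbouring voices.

major second

Adjacent intervals: F3→G3 = major second; G3→B3 = major third; B3→D4 = minor third; D4→Ab4 = diminished fifth.
The smallest is F3 to G3, a major second (2 semitones).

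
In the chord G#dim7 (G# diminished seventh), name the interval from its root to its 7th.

Spelling the chord: G#–B–D–F.
So we need the interval from G# up to F.
From G# to F: 9 semitones over a seventh = diminished.

diminished seventh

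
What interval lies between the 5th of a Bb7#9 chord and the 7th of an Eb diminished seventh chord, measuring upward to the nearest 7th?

diminished sixth

The 5th of Bb7#9 is F; the 7th of Eb diminished seventh is Dbb.
6 letter names make it a sixth; at 7 semitones (a whole step narrower than major) the quality is diminished.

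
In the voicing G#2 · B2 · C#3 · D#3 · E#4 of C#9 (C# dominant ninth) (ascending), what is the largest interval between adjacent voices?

Adjacent intervals: G#2→B2 = minor third; B2→C#3 = major second; C#3→D#3 = major second; D#3→E#4 = major ninth.
The largest is D#3 to E#4, a major ninth (14 semitones).

major 9th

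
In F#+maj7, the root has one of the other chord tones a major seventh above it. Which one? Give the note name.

E#

F#maj7#5 (F# augmented major seventh) is spelled F#–A#–C##–E#.
The root is F#. A major seventh above F# is E#.
E# is the chord's 7th.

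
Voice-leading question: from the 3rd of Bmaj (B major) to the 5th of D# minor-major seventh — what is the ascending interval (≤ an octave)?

perfect 5th

The 3rd of Bmaj (B major) is D#; the 5th of D# minor-major seventh is A#.
Counting 5 letters and 7 half steps from D# gives a perfect fifth.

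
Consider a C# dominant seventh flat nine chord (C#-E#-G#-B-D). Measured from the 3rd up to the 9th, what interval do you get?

3rd = E#; 9th = D.
From E# to D: 9 semitones over a seventh = diminished.

diminished seventh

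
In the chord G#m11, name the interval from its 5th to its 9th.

The chord tones of G#m11 (G# minor eleventh) are G#-B-D#-F#-A#-C#.
5th = D#; 9th = A#.
From D# to A# is 7 semitones, exactly the perfect fifth.

perfect fifth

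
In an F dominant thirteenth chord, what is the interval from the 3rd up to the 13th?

perfect eleventh

The chord tones of F dominant thirteenth are F-A-C-Eb-G-D.
That puts A below D.
From A to D is 17 semitones, exactly the perfect eleventh.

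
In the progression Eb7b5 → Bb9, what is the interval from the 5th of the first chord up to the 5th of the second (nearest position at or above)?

The 5th of Eb7b5 is Bbb; the 5th of Bb9 is F.
From Bbb to F: 8 semitones over a fifth = augmented.

augmented fifth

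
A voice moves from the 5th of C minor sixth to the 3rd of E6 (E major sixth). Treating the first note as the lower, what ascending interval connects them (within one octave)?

C minor sixth has G as its 5th, and E6 (E major sixth) has G♯ as its 3rd.
1 letter names make it a unison; at 1 semitone (a half step wider than perfect) the quality is augmented.

A1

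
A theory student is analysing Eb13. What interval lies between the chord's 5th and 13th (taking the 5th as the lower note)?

Eb dominant thirteenth is spelled Eb, G, Bb, Db, F, C.
5th = Bb; 13th = C.
Bb up to C spans 9 letter names and 14 semitones — a major ninth.

major 9th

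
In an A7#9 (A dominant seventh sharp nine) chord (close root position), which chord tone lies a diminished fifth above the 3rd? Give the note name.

G

Spelling the chord: A-C♯-E-G-B♯.
The 3rd is C♯. A diminished fifth above C♯ is G.
G is the chord's 7th.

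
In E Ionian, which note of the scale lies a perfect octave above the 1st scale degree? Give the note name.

The scale is E F# G# A B C# D#.
The 1st scale degree is E; a perfect octave above that is E — scale degree 1.

E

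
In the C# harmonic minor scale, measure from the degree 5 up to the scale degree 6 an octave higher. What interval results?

Spelling the C# harmonic minor scale: C# D# E F# G# A B#.
Degree 5 = G#; 6th scale degree (up an octave) = A.
From G# to A: 13 semitones over a ninth = minor.

minor ninth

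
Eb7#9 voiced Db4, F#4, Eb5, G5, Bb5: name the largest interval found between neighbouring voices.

diminished 7th

Adjacent intervals: Db4→F#4 = augmented third; F#4→Eb5 = diminished seventh; Eb5→G5 = major third; G5→Bb5 = minor third.
The largest is F#4 to Eb5, a diminished seventh (9 semitones).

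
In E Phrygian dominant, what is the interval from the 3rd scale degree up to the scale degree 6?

diminished fourth

Spelling E Phrygian dominant: E F G# A B C D.
That puts G# below C.
From G# to C: 4 semitones over a fourth = diminished.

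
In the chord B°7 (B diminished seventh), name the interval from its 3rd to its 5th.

Bdim7 (B diminished seventh) is spelled B, D, F, Ab.
So we need the interval from D up to F.
From D to F: 3 semitones over a third = minor.

minor 3rd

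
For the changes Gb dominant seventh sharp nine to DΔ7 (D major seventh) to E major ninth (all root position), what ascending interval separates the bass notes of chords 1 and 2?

The roots are Gb and D.
Gb up to D is 8 semitones, a half step wider than a perfect fifth, so the interval is augmented.

augmented fifth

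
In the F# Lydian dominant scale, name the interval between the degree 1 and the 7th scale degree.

minor seventh

The scale runs F# G# A# B# C# D# E.
So we need the interval from F# up to E.
From F# to E: 10 semitones over a seventh = minor.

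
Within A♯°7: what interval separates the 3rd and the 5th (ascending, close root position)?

Spelling the chord: A♯–C♯–E–G.
So we need the interval from C♯ up to E.
From C♯ to E: 3 semitones over a third = minor.

minor third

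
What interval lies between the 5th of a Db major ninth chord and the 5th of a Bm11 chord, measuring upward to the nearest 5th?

The 5th of Db major ninth is Ab; the 5th of Bm11 is F#.
6 letter names make it a sixth; at 10 semitones (a half step wider than major) the quality is augmented.

augmented 6th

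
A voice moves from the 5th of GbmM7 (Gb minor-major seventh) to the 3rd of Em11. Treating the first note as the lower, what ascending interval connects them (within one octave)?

GbmM7 (Gb minor-major seventh) has Db as its 5th, and Em11 has G as its 3rd.
Db up to G is 6 semitones, a half step wider than a perfect fourth, so the interval is augmented.

augmented fourth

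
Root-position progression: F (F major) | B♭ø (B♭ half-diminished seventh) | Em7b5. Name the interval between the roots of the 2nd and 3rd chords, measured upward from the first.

A4

The roots are B♭ and E.
From B♭ to E: 6 semitones over a fourth = augmented.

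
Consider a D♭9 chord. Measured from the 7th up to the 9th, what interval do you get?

The chord tones of D♭9 (D♭ dominant ninth) are D♭–F–A♭–C♭–E♭.
So we need the interval from C♭ up to E♭.
C♭ up to E♭ spans 3 letter names and 4 semitones — a major third.

major third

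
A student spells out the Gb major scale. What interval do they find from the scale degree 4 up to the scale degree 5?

Spelling the Gb major scale: Gb Ab Bb Cb Db Eb F.
Scale degree 4 = Cb; scale degree 5 = Db.
Counting 2 letters and 2 half steps from Cb gives a major second.

major second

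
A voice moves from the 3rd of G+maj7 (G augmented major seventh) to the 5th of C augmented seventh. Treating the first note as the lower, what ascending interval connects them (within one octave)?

major sixth

G+maj7 (G augmented major seventh) has B as its 3rd, and C augmented seventh has G♯ as its 5th.
B up to G♯ spans 6 letter names and 9 semitones — a major sixth.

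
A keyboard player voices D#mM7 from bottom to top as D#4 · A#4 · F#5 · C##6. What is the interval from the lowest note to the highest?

major fourteenth

The outer voices are D#4 and C##6.
From D# to C## is 23 semitones, exactly the major fourteenth.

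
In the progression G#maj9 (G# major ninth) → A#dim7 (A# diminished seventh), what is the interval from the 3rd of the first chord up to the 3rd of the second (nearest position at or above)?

m2

The 3rd of G#maj9 (G# major ninth) is B#; the 3rd of A#dim7 (A# diminished seventh) is C#.
2 letter names make it a second; at 1 semitone (a half step narrower than major) the quality is minor.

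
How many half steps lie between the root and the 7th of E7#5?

E+7 (E augmented seventh) is spelled E G♯ B♯ D.
E to D is a minor seventh: 10 semitones.

10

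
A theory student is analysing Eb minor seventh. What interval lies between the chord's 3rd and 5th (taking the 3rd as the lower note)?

Ebmin7 is spelled Eb-Gb-Bb-Db.
That puts Gb below Bb.
Gb up to Bb spans 3 letter names and 4 semitones — a major third.

major third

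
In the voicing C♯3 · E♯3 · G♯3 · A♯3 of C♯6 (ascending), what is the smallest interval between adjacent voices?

major second

Adjacent intervals: C♯3→E♯3 = major third; E♯3→G♯3 = minor third; G♯3→A♯3 = major second.
The smallest is G♯3 to A♯3, a major second (2 semitones).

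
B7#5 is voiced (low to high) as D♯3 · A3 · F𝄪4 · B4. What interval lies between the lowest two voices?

d5

Those voices are D♯3 and A3.
5 letter names make it a fifth; at 6 semitones (a half step narrower than perfect) the quality is diminished.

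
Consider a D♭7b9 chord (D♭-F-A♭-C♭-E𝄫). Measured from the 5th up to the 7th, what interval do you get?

minor third

That puts A♭ below C♭.
A♭ up to C♭ is 3 semitones, a half step narrower than a major third, so the interval is minor.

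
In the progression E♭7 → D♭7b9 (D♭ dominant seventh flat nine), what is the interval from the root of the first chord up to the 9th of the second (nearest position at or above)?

diminished octave

E♭7 has E♭ as its root, and D♭7b9 (D♭ dominant seventh flat nine) has E𝄫 as its 9th.
E♭ up to E𝄫 is 11 semitones, a half step narrower than a perfect octave, so the interval is diminished.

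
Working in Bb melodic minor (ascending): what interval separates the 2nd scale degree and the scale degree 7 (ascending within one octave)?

Spelling Bb melodic minor (ascending): Bb C Db Eb F G A.
So we need the interval from C up to A.
From C to A is 9 semitones, exactly the major sixth.

major sixth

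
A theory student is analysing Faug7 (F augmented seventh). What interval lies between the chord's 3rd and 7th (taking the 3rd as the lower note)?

diminished 5th

F7#5 (F augmented seventh) is spelled F, A, C#, Eb.
3rd = A; 7th = Eb.
5 letter names make it a fifth; at 6 semitones (a half step narrower than perfect) the quality is diminished.
This 3–7 tritone is the characteristic tension at the heart of the dominant sound.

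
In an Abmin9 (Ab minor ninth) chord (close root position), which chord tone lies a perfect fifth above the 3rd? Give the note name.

Gb

Abmin9: Ab, Cb, Eb, Gb, Bb.
The 3rd is Cb. A perfect fifth above Cb is Gb.
Gb is the chord's 7th.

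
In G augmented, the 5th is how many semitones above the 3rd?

4

G augmented: G-B-D#.
B to D# is a major third: 4 semitones.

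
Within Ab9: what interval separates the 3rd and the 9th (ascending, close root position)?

The chord tones of Ab9 (Ab dominant ninth) are Ab-C-Eb-Gb-Bb.
3rd = C; 9th = Bb.
7 letter names make it a seventh; at 10 semitones (a half step narrower than major) the quality is minor.

m7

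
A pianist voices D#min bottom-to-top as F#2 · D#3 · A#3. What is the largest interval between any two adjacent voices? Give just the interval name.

M6

Adjacent intervals: F#2→D#3 = major sixth; D#3→A#3 = perfect fifth.
The largest is F#2 to D#3, a major sixth (9 semitones).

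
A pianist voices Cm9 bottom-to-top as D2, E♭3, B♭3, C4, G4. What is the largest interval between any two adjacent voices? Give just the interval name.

Adjacent intervals: D2→E♭3 = minor ninth; E♭3→B♭3 = perfect fifth; B♭3→C4 = major second; C4→G4 = perfect fifth.
The largest is D2 to E♭3, a minor ninth (13 semitones).

minor 9th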